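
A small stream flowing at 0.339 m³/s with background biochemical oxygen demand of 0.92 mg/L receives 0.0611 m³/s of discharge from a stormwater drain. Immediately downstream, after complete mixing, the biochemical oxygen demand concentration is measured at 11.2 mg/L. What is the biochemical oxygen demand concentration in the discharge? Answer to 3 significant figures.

Mass balance: 0.3390·0.9200 + 0.06110·Cₑ = 0.4001·11.20
→ Cₑ = (0.4001·11.20 − 0.3390·0.9200) / 0.06110 = 68.24 mg/L.

68.2 mg/L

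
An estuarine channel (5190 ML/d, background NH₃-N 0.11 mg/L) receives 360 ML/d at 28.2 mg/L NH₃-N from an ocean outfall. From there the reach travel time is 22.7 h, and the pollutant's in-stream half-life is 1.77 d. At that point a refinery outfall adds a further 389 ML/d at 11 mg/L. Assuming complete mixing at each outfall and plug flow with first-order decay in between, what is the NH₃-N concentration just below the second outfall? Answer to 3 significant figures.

After mixing, C = (5190·0.1100 + 360.0·28.20) / 5550 = 10720/5550 = 1.932 mg/L; combined flow 5550 ML/d.
Half-life 1.77 d → k = ln 2 / 1.77 = 0.3916 d⁻¹.
Decay over the reach: 1.932·exp(−kt) = 1.932·0.6905 = 1.334 mg/L.
At the second outfall, C = (5550·1.334 + 389.0·11.00) / (5550 + 389.0) = 1.967 mg/L.

1.97 mg/L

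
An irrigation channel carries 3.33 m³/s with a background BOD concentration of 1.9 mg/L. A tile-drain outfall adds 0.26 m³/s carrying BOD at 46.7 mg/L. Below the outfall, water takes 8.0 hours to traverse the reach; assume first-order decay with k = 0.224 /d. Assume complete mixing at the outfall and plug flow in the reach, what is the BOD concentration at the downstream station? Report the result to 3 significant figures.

4.77 mg/L

Flow-weighted average: C = (3.330·1.900 + 0.2600·46.70) / 3.590 = 18.47/3.590 = 5.145 mg/L.
First-order decay: C = 5.145·exp(−k·t) = 5.145·0.9281 = 4.774 mg/L.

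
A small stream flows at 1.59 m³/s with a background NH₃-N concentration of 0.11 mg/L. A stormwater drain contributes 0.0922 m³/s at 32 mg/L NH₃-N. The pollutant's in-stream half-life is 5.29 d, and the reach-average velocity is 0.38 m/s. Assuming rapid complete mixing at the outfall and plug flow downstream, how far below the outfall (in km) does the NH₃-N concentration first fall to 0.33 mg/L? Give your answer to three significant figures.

Mass balance: C = (1.590·0.1100 + 0.09220·32.00) / 1.682 = 3.125/1.682 = 1.858 mg/L.
Half-life 5.29 d → k = ln 2 / 5.29 = 0.1310 d⁻¹.
Set 1.858·exp(−k·t) = 0.33 → t = ln(1.858/0.33)/k = 1139000 s = 316.5 h.
Distance = v·t = 0.38·1139000 = 433000 m = 433.0 km.

433 km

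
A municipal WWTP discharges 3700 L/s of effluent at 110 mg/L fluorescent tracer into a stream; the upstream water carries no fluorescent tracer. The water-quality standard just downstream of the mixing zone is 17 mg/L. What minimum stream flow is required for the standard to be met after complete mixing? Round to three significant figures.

20200 L/s

Set C_mix = 17: (Q·0 + 3700·110.0) / (Q + 3700) = 17
→ Q = 3700·(110.0 − 17)/(17 − 0) = 20240 L/s.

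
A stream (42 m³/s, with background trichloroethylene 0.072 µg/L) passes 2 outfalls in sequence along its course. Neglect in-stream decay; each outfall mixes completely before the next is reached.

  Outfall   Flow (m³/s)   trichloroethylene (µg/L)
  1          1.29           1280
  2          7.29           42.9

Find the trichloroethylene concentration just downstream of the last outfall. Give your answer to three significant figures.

38.9 µg/L

Below outfall 1: Q → 43.29 m³/s, C = (42.00·0.07200 + 1.290·1280)/43.29 = 38.21 µg/L.
Below outfall 2: Q → 50.58 m³/s, C = (43.29·38.21 + 7.290·42.90)/50.58 = 38.89 µg/L.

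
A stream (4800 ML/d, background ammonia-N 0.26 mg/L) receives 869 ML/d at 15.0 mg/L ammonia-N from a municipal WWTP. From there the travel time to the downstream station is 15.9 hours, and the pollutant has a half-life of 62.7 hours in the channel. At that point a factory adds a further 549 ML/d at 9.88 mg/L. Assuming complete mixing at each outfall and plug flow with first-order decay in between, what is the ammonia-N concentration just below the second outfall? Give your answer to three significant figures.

Conservation of mass: C = (4800·0.2600 + 869.0·15.00) / 5669 = 14280/5669 = 2.519 mg/L; combined flow 5669 ML/d.
Half-life 62.7 h → k = ln 2 / 62.7 = 0.01105 h⁻¹ = 0.2653 d⁻¹.
First-order decay: C = 2.519·exp(−k·t) = 2.519·0.8388 = 2.113 mg/L.
Second outfall: C = (5669·2.113 + 549.0·9.880)/6218 = 2.799 mg/L.

2.80 mg/L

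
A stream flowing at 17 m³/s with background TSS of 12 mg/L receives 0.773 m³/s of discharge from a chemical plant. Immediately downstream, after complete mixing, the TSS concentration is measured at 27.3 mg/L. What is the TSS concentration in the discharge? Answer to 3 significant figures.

Mass balance: 17.00·12.00 + 0.7730·Cₑ = 17.77·27.30
→ Cₑ = (17.77·27.30 − 17.00·12.00) / 0.7730 = 363.8 mg/L.

364 mg/L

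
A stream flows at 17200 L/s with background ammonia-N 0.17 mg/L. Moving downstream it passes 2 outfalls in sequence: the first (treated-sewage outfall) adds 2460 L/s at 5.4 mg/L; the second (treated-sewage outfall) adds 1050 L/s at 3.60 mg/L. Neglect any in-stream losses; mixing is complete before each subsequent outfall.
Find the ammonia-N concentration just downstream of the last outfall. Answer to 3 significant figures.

After outfall 1: Q = 17200 + 2460 = 19660 L/s; C = (17200·0.1700 + 2460·5.400)/19660 = 0.8244 mg/L.
After outfall 2: Q = 19660 + 1050 = 20710 L/s; C = (19660·0.8244 + 1050·3.600)/20710 = 0.9651 mg/L.

0.965 mg/L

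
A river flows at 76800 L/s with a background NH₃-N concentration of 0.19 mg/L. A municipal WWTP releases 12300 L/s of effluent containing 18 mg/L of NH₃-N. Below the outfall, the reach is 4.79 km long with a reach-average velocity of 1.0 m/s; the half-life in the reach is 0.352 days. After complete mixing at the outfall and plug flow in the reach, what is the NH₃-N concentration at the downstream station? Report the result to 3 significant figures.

Flow-weighted average: C = (76800·0.1900 + 12300·18.00) / 89100 = 236000/89100 = 2.649 mg/L.
Travel time t = 4.79·1000 / 1.0 = 4790 s = 1.331 h.
Half-life 0.352 d → k = ln 2 / 0.352 = 1.969 d⁻¹.
After decay, C = 2.649 × e^(−kt) = 2.649 × 0.8966 = 2.375 mg/L.

2.37 mg/L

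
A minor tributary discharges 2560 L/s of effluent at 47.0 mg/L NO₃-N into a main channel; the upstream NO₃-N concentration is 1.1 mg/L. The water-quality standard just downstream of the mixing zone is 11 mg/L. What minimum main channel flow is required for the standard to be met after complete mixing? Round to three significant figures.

Set C_mix = 11: (Q·1.100 + 2560·47.00) / (Q + 2560) = 11
→ Q = 2560·(47.00 − 11)/(11 − 1.100) = 9309 L/s.

9310 L/s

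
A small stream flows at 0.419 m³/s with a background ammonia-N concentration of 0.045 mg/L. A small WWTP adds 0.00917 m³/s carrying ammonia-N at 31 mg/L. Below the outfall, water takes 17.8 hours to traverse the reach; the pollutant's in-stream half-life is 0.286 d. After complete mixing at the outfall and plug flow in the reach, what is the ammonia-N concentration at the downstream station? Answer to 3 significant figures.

Conservation of mass: C = (0.4190·0.04500 + 0.009170·31.00) / 0.4282 = 0.3031/0.4282 = 0.7080 mg/L.
Half-life 0.286 d → k = ln 2 / 0.286 = 2.424 d⁻¹.
After decay, C = 0.7080 × e^(−kt) = 0.7080 × 0.1657 = 0.1173 mg/L.

0.117 mg/L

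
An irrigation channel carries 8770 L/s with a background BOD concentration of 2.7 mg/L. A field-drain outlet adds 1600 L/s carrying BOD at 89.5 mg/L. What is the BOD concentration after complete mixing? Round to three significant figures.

16.1 mg/L

Mass balance: C = (8770·2.700 + 1600·89.50) / 10370 = 166900/10370 = 16.09 mg/L.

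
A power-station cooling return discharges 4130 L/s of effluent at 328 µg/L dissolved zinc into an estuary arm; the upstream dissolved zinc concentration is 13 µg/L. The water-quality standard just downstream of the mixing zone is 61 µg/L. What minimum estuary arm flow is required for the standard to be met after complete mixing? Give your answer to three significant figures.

Set C_mix = 61: (Q·13.00 + 4130·328.0) / (Q + 4130) = 61
→ Q = 4130·(328.0 − 61)/(61 − 13.00) = 22970 L/s.

23000 L/s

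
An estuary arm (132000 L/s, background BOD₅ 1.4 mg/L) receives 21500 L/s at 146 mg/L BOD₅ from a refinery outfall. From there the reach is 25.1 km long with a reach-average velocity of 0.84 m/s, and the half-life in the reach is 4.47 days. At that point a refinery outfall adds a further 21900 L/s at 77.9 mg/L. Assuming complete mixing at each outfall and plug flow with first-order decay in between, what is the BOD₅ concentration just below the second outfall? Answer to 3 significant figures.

27.7 mg/L

After mixing, C = (132000·1.400 + 21500·146.0) / 153500 = 3324000/153500 = 21.65 mg/L; combined flow 153500 L/s.
Travel time t = 25.1·1000 / 0.84 = 29880 s = 8.300 h.
Half-life 4.47 d → k = ln 2 / 4.47 = 0.1551 d⁻¹.
First-order decay: C = 21.65·exp(−k·t) = 21.65·0.9478 = 20.52 mg/L.
At the second outfall, C = (153500·20.52 + 21900·77.90) / (153500 + 21900) = 27.69 mg/L.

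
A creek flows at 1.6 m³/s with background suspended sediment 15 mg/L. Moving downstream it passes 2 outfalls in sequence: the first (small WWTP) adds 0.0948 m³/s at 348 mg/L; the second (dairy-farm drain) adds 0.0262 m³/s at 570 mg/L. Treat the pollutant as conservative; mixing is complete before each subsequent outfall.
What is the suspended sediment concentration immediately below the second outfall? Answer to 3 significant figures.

Below outfall 1: Q → 1.695 m³/s, C = (1.600·15.00 + 0.09480·348.0)/1.695 = 33.63 mg/L.
Below outfall 2: Q → 1.721 m³/s, C = (1.695·33.63 + 0.02620·570.0)/1.721 = 41.79 mg/L.

41.8 mg/L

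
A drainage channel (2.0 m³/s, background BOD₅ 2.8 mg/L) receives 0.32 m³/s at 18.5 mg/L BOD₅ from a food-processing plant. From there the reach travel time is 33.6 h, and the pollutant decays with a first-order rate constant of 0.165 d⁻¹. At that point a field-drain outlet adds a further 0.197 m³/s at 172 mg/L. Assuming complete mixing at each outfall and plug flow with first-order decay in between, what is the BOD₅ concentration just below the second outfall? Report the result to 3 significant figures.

Flow-weighted average: C = (2.000·2.800 + 0.3200·18.50) / 2.320 = 11.52/2.320 = 4.966 mg/L; combined flow 2.320 m³/s.
After decay, C = 4.966 × e^(−kt) = 4.966 × 0.7937 = 3.941 mg/L.
At the second outfall, C = (2.320·3.941 + 0.1970·172.0) / (2.320 + 0.1970) = 17.09 mg/L.

17.1 mg/L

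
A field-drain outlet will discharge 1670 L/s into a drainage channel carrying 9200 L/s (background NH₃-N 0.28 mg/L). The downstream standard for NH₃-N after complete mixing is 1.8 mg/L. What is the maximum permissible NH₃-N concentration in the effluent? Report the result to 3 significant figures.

At the limit, (Qr·Cr + Qe·Cₑ)/(Qr + Qe) = 1.8:
Cₑ = (10870·1.8 − 9200·0.2800) / 1670 = 10.17 mg/L.

10.2 mg/L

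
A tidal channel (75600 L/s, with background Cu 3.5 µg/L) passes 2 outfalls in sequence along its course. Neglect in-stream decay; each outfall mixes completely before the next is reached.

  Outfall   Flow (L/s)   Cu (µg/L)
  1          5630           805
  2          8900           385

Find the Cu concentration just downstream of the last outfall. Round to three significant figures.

91.2 µg/L

Below outfall 1: Q → 81230 L/s, C = (75600·3.500 + 5630·805.0)/81230 = 59.05 µg/L.
Below outfall 2: Q → 90130 L/s, C = (81230·59.05 + 8900·385.0)/90130 = 91.24 µg/L.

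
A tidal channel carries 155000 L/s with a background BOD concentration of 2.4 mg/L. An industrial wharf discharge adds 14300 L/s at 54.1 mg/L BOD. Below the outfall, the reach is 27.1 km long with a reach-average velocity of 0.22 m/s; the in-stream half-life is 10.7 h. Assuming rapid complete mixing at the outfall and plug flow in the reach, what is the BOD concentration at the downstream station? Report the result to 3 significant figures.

Conservation of mass: C = (155000·2.400 + 14300·54.10) / 169300 = 1146000/169300 = 6.767 mg/L.
Travel time t = 27.1·1000 / 0.22 = 123200 s = 34.22 h.
Half-life 10.7 h → k = ln 2 / 10.7 = 0.06478 h⁻¹ = 1.555 d⁻¹.
First-order decay: C = 6.767·exp(−k·t) = 6.767·0.1090 = 0.7375 mg/L.

0.737 mg/L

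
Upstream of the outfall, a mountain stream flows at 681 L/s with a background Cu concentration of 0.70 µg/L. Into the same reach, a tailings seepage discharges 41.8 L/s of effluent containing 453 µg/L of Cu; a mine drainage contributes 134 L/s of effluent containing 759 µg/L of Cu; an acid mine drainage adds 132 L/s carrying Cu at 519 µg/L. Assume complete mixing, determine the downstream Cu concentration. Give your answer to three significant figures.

192 µg/L

After mixing, C = (681.0·0.7000 + 41.80·453.0 + 134.0·759.0 + 132.0·519.0) / 988.8 = 189600/988.8 = 191.8 µg/L.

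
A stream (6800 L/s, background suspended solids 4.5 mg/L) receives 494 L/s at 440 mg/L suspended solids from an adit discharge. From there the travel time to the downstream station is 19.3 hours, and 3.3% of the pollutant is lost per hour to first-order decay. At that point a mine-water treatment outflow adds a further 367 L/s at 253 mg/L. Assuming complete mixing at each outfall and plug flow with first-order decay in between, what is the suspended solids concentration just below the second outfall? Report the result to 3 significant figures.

Mass balance: C = (6800·4.500 + 494.0·440.0) / 7294 = 248000/7294 = 34.00 mg/L; combined flow 7294 L/s.
3.3%/h lost → k = −ln(1 − 0.033) = 0.03356 h⁻¹.
After decay, C = 34.00 × e^(−kt) = 34.00 × 0.5233 = 17.79 mg/L.
At the second outfall, C = (7294·17.79 + 367.0·253.0) / (7294 + 367.0) = 29.06 mg/L.

29.1 mg/L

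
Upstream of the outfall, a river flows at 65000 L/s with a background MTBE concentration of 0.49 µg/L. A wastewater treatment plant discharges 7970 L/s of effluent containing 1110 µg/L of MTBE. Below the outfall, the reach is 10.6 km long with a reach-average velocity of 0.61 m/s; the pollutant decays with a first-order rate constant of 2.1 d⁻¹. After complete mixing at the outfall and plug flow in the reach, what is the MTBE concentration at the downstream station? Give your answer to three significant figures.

79.8 µg/L

After mixing, C = (65000·0.4900 + 7970·1110) / 72970 = 8879000/72970 = 121.7 µg/L.
Travel time t = 10.6·1000 / 0.61 = 17380 s = 4.827 h.
After decay, C = 121.7 × e^(−kt) = 121.7 × 0.6555 = 79.76 µg/L.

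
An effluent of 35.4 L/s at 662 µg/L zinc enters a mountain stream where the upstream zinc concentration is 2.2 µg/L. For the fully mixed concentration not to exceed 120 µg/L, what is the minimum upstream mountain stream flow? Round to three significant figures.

Set C_mix = 120: (Q·2.200 + 35.40·662.0) / (Q + 35.40) = 120
→ Q = 35.40·(662.0 − 120)/(120 − 2.200) = 162.9 L/s.

163 L/s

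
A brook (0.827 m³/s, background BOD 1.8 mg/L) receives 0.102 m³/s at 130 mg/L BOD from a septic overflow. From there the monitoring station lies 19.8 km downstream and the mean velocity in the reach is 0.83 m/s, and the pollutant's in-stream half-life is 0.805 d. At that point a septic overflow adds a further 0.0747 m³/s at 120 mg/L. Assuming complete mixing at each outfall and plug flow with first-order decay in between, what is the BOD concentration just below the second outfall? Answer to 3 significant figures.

20.5 mg/L

Flow-weighted average: C = (0.8270·1.800 + 0.1020·130.0) / 0.9290 = 14.75/0.9290 = 15.88 mg/L; combined flow 0.9290 m³/s.
Travel time t = 19.8·1000 / 0.83 = 23860 s = 6.627 h.
Half-life 0.805 d → k = ln 2 / 0.805 = 0.8611 d⁻¹.
After decay, C = 15.88 × e^(−kt) = 15.88 × 0.7884 = 12.52 mg/L.
Second outfall: C = (0.9290·12.52 + 0.07470·120.0)/1.004 = 20.52 mg/L.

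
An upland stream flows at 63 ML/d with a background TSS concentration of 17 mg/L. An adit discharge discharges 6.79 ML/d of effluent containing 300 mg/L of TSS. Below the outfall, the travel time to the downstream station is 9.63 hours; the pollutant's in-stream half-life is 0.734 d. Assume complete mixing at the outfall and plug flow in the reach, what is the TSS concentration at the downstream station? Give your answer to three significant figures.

Conservation of mass: C = (63.00·17.00 + 6.790·300.0) / 69.79 = 3108/69.79 = 44.53 mg/L.
Half-life 0.734 d → k = ln 2 / 0.734 = 0.9443 d⁻¹.
First-order decay: C = 44.53·exp(−k·t) = 44.53·0.6846 = 30.49 mg/L.

30.5 mg/L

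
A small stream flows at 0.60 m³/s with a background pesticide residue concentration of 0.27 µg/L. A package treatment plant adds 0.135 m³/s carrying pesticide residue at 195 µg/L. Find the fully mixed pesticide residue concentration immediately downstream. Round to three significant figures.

36.0 µg/L

Conservation of mass: C = (0.6000·0.2700 + 0.1350·195.0) / 0.7350 = 26.49/0.7350 = 36.04 µg/L.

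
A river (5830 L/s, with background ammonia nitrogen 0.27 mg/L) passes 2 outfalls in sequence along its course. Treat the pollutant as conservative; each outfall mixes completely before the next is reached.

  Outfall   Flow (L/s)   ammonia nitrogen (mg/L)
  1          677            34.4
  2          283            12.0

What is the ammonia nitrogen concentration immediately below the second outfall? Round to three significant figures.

4.16 mg/L

After outfall 1: Q = 5830 + 677.0 = 6507 L/s; C = (5830·0.2700 + 677.0·34.40)/6507 = 3.821 mg/L.
After outfall 2: Q = 6507 + 283.0 = 6790 L/s; C = (6507·3.821 + 283.0·12.00)/6790 = 4.162 mg/L.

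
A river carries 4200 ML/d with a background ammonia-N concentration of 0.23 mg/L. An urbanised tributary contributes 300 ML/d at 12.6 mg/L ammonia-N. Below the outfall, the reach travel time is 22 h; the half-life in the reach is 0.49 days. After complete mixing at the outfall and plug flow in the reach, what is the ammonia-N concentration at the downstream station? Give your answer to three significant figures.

0.288 mg/L

Mixed concentration C = ΣQC/ΣQ = (4200·0.2300 + 300.0·12.60) / 4500 = 4746/4500 = 1.055 mg/L.
Half-life 0.49 d → k = ln 2 / 0.49 = 1.415 d⁻¹.
First-order decay: C = 1.055·exp(−k·t) = 1.055·0.2734 = 0.2884 mg/L.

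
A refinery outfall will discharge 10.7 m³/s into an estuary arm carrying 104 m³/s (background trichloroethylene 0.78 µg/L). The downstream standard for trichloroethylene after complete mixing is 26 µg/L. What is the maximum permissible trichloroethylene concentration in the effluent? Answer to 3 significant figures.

271 µg/L

At the limit, (Qr·Cr + Qe·Cₑ)/(Qr + Qe) = 26:
Cₑ = (114.7·26 − 104.0·0.7800) / 10.70 = 271.1 µg/L.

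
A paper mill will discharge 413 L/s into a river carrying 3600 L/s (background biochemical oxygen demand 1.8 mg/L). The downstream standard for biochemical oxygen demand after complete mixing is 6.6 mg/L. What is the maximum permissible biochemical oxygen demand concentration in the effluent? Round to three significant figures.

48.4 mg/L

At the limit, (Qr·Cr + Qe·Cₑ)/(Qr + Qe) = 6.6:
Cₑ = (4013·6.6 − 3600·1.800) / 413.0 = 48.44 mg/L.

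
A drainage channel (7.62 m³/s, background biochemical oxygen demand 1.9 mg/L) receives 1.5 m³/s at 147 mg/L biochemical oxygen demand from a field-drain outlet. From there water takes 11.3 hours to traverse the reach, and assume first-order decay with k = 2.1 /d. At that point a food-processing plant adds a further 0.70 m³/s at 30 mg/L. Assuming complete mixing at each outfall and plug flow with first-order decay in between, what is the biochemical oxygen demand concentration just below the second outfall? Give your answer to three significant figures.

11.0 mg/L

Conservation of mass: C = (7.620·1.900 + 1.500·147.0) / 9.120 = 235.0/9.120 = 25.77 mg/L; combined flow 9.120 m³/s.
Decay over the reach: 25.77·exp(−kt) = 25.77·0.3720 = 9.586 mg/L.
At the second outfall, C = (9.120·9.586 + 0.7000·30.00) / (9.120 + 0.7000) = 11.04 mg/L.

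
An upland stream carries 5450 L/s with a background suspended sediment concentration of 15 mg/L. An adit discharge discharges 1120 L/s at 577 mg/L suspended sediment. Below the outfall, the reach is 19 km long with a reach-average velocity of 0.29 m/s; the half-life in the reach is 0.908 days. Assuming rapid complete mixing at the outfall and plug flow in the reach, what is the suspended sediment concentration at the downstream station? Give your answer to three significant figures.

62.1 mg/L

After mixing, C = (5450·15.00 + 1120·577.0) / 6570 = 728000/6570 = 110.8 mg/L.
Travel time t = 19·1000 / 0.29 = 65520 s = 18.20 h.
Half-life 0.908 d → k = ln 2 / 0.908 = 0.7634 d⁻¹.
Decay over the reach: 110.8·exp(−kt) = 110.8·0.5605 = 62.11 mg/L.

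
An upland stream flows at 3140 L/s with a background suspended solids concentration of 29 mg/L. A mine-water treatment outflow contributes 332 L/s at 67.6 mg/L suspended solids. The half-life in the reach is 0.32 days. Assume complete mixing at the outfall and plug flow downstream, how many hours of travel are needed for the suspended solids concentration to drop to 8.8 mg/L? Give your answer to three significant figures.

14.5 h

Conservation of mass: C = (3140·29.00 + 332.0·67.60) / 3472 = 113500/3472 = 32.69 mg/L.
Half-life 0.32 d → k = ln 2 / 0.32 = 2.166 d⁻¹.
32.69·exp(−k·t) = 8.8 → t = ln(32.69/8.8)/k = 52350 s = 14.54 h.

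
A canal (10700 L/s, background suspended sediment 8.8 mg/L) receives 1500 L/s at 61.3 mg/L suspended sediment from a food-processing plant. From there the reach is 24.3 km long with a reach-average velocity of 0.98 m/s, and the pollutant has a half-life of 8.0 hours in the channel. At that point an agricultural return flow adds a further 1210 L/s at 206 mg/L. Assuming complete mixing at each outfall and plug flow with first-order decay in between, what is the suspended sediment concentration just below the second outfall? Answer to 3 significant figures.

Mass balance: C = (10700·8.800 + 1500·61.30) / 12200 = 186100/12200 = 15.25 mg/L; combined flow 12200 L/s.
Travel time t = 24.3·1000 / 0.98 = 24800 s = 6.888 h.
Half-life 8.0 h → k = ln 2 / 8.0 = 0.08664 h⁻¹ = 2.079 d⁻¹.
First-order decay: C = 15.25·exp(−k·t) = 15.25·0.5506 = 8.399 mg/L.
Second outfall: C = (12200·8.399 + 1210·206.0)/13410 = 26.23 mg/L.

26.2 mg/L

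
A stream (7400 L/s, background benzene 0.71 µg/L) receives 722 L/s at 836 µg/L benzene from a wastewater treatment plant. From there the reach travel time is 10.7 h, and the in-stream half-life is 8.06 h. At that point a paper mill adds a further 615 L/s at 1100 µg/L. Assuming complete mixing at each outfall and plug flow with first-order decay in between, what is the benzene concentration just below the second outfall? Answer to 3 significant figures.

Mass balance: C = (7400·0.7100 + 722.0·836.0) / 8122 = 608800/8122 = 74.96 µg/L; combined flow 8122 L/s.
Half-life 8.06 h → k = ln 2 / 8.06 = 0.08600 h⁻¹ = 2.064 d⁻¹.
After decay, C = 74.96 × e^(−kt) = 74.96 × 0.3984 = 29.87 µg/L.
At the second outfall, C = (8122·29.87 + 615.0·1100) / (8122 + 615.0) = 105.2 µg/L.

105 µg/L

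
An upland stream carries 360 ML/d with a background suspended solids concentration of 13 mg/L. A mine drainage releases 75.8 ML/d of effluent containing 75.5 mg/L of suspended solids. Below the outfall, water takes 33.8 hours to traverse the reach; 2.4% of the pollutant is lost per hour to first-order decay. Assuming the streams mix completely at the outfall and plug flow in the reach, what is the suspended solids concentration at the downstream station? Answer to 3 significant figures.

10.5 mg/L

Conservation of mass: C = (360.0·13.00 + 75.80·75.50) / 435.8 = 10400/435.8 = 23.87 mg/L.
2.4%/h lost → k = −ln(1 − 0.024) = 0.02429 h⁻¹.
Applying C = C₀e^(−kt): 23.87 × 0.4400 = 10.50 mg/L.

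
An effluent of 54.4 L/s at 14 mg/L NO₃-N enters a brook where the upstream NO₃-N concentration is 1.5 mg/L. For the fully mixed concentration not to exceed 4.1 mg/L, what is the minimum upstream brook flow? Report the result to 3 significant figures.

207 L/s

Set C_mix = 4.1: (Q·1.500 + 54.40·14.00) / (Q + 54.40) = 4.1
→ Q = 54.40·(14.00 − 4.1)/(4.1 − 1.500) = 207.1 L/s.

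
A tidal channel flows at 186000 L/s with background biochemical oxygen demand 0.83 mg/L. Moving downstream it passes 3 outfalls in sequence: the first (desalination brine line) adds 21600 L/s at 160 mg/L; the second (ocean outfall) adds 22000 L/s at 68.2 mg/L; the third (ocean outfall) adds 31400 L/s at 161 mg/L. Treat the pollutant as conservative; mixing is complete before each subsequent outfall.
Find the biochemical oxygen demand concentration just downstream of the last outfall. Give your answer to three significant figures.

After outfall 1: Q = 186000 + 21600 = 207600 L/s; C = (186000·0.8300 + 21600·160.0)/207600 = 17.39 mg/L.
After outfall 2: Q = 207600 + 22000 = 229600 L/s; C = (207600·17.39 + 22000·68.20)/229600 = 22.26 mg/L.
After outfall 3: Q = 229600 + 31400 = 261000 L/s; C = (229600·22.26 + 31400·161.0)/261000 = 38.95 mg/L.

39.0 mg/L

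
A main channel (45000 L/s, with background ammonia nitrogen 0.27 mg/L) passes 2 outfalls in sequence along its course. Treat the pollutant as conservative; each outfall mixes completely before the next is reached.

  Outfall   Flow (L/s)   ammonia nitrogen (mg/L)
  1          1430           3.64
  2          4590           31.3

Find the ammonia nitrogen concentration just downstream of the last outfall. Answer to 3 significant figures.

After outfall 1: Q = 45000 + 1430 = 46430 L/s; C = (45000·0.2700 + 1430·3.640)/46430 = 0.3738 mg/L.
After outfall 2: Q = 46430 + 4590 = 51020 L/s; C = (46430·0.3738 + 4590·31.30)/51020 = 3.156 mg/L.

3.16 mg/L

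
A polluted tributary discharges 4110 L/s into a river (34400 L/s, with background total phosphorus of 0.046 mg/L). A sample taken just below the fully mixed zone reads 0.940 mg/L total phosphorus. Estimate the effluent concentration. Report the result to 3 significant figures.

8.42 mg/L

Mass balance: 34400·0.04600 + 4110·Cₑ = 38510·0.9400
→ Cₑ = (38510·0.9400 − 34400·0.04600) / 4110 = 8.423 mg/L.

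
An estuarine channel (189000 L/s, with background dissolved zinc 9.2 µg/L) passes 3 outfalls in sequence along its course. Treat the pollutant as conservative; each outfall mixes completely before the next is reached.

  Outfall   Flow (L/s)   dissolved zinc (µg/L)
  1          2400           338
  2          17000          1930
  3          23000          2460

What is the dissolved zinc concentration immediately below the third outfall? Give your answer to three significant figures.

397 µg/L

After outfall 1: Q = 189000 + 2400 = 191400 L/s; C = (189000·9.200 + 2400·338.0)/191400 = 13.32 µg/L.
After outfall 2: Q = 191400 + 17000 = 208400 L/s; C = (191400·13.32 + 17000·1930)/208400 = 169.7 µg/L.
After outfall 3: Q = 208400 + 23000 = 231400 L/s; C = (208400·169.7 + 23000·2460)/231400 = 397.3 µg/L.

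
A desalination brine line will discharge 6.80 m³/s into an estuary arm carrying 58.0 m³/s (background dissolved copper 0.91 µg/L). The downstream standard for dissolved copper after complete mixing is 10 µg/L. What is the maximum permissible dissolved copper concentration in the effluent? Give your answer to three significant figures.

At the limit, (Qr·Cr + Qe·Cₑ)/(Qr + Qe) = 10:
Cₑ = (64.80·10 − 58.00·0.9100) / 6.800 = 87.53 µg/L.

87.5 µg/L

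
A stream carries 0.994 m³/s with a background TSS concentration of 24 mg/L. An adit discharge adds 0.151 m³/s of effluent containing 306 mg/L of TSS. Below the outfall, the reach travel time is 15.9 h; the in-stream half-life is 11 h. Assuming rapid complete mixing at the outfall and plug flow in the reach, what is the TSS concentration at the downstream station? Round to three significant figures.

22.5 mg/L

After mixing, C = (0.9940·24.00 + 0.1510·306.0) / 1.145 = 70.06/1.145 = 61.19 mg/L.
Half-life 11 h → k = ln 2 / 11 = 0.06301 h⁻¹ = 1.512 d⁻¹.
After decay, C = 61.19 × e^(−kt) = 61.19 × 0.3672 = 22.47 mg/L.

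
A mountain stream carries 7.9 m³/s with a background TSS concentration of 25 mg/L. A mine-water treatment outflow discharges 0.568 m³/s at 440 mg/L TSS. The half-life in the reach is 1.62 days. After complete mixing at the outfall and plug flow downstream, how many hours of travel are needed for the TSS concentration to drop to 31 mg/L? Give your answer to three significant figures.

29.9 h

Conservation of mass: C = (7.900·25.00 + 0.5680·440.0) / 8.468 = 447.4/8.468 = 52.84 mg/L.
Half-life 1.62 d → k = ln 2 / 1.62 = 0.4279 d⁻¹.
52.84·exp(−k·t) = 31 → t = ln(52.84/31)/k = 107700 s = 29.91 h.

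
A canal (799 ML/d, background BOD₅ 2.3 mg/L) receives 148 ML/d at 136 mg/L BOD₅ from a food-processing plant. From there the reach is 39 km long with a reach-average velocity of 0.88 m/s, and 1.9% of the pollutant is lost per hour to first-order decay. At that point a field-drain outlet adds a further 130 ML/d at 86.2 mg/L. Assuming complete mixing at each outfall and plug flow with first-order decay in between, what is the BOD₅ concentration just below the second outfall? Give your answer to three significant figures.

26.5 mg/L

Mixed concentration C = ΣQC/ΣQ = (799.0·2.300 + 148.0·136.0) / 947.0 = 21970/947.0 = 23.20 mg/L; combined flow 947.0 ML/d.
Travel time t = 39·1000 / 0.88 = 44320 s = 12.31 h.
1.9%/h lost → k = −ln(1 − 0.019) = 0.01918 h⁻¹.
First-order decay: C = 23.20·exp(−k·t) = 23.20·0.7897 = 18.32 mg/L.
At the second outfall, C = (947.0·18.32 + 130.0·86.20) / (947.0 + 130.0) = 26.51 mg/L.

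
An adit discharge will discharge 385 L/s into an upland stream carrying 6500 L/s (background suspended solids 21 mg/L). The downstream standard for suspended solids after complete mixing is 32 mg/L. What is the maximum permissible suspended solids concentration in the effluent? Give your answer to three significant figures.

218 mg/L

At the limit, (Qr·Cr + Qe·Cₑ)/(Qr + Qe) = 32:
Cₑ = (6885·32 − 6500·21.00) / 385.0 = 217.7 mg/L.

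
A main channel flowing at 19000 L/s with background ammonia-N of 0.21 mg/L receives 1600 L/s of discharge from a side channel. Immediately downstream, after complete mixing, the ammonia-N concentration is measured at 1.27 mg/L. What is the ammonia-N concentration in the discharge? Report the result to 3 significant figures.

Mass balance: 19000·0.2100 + 1600·Cₑ = 20600·1.270
→ Cₑ = (20600·1.270 − 19000·0.2100) / 1600 = 13.86 mg/L.

13.9 mg/L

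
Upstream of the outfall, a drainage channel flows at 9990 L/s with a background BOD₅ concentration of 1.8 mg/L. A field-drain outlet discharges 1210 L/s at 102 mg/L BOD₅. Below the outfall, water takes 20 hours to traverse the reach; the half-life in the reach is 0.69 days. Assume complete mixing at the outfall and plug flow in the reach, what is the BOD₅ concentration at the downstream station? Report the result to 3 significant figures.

Mass balance: C = (9990·1.800 + 1210·102.0) / 11200 = 141400/11200 = 12.63 mg/L.
Half-life 0.69 d → k = ln 2 / 0.69 = 1.005 d⁻¹.
Applying C = C₀e^(−kt): 12.63 × 0.4329 = 5.466 mg/L.

5.47 mg/L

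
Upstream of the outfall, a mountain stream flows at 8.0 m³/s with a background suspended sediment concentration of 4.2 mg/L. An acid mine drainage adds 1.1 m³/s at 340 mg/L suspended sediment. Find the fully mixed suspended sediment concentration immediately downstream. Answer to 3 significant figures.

44.8 mg/L

Conservation of mass: C = (8.000·4.200 + 1.100·340.0) / 9.100 = 407.6/9.100 = 44.79 mg/L.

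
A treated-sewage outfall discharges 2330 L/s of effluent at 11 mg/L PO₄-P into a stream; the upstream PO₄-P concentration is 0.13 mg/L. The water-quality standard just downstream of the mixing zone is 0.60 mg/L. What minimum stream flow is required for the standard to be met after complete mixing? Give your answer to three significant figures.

51600 L/s

Set C_mix = 0.60: (Q·0.1300 + 2330·11.00) / (Q + 2330) = 0.60
→ Q = 2330·(11.00 − 0.60)/(0.60 − 0.1300) = 51560 L/s.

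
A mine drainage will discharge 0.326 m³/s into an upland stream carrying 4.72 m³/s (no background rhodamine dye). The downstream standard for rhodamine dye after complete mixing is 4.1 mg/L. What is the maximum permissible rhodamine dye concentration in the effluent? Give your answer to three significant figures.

At the limit, (Qr·Cr + Qe·Cₑ)/(Qr + Qe) = 4.1:
Cₑ = (5.046·4.1 − 4.720·0) / 0.3260 = 63.46 mg/L.

63.5 mg/L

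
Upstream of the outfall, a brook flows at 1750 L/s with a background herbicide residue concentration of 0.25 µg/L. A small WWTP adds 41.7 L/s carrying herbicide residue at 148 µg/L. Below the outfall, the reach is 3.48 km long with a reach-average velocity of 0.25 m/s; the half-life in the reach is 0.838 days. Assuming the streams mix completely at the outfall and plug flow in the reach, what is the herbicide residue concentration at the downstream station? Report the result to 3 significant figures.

3.23 µg/L

Conservation of mass: C = (1750·0.2500 + 41.70·148.0) / 1792 = 6609/1792 = 3.689 µg/L.
Travel time t = 3.48·1000 / 0.25 = 13920 s = 3.867 h.
Half-life 0.838 d → k = ln 2 / 0.838 = 0.8271 d⁻¹.
First-order decay: C = 3.689·exp(−k·t) = 3.689·0.8752 = 3.229 µg/L.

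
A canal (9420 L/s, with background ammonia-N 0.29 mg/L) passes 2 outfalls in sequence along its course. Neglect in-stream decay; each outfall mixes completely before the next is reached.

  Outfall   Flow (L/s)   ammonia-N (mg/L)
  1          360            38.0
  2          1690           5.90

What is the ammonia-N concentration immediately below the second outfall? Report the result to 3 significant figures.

Below outfall 1: Q → 9780 L/s, C = (9420·0.2900 + 360.0·38.00)/9780 = 1.678 mg/L.
Below outfall 2: Q → 11470 L/s, C = (9780·1.678 + 1690·5.900)/11470 = 2.300 mg/L.

2.30 mg/L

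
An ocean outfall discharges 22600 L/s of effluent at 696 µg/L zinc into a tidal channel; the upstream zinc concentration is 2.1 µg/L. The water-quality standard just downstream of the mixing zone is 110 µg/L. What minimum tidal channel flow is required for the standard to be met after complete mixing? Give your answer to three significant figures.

123000 L/s

Set C_mix = 110: (Q·2.100 + 22600·696.0) / (Q + 22600) = 110
→ Q = 22600·(696.0 − 110)/(110 − 2.100) = 122700 L/s.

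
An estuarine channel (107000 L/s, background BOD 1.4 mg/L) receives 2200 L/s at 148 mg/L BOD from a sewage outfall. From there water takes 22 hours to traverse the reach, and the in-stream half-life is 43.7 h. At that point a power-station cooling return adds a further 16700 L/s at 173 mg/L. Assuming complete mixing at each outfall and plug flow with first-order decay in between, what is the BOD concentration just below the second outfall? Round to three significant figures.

25.6 mg/L

Mixed concentration C = ΣQC/ΣQ = (107000·1.400 + 2200·148.0) / 109200 = 475400/109200 = 4.353 mg/L; combined flow 109200 L/s.
Half-life 43.7 h → k = ln 2 / 43.7 = 0.01586 h⁻¹ = 0.3807 d⁻¹.
Applying C = C₀e^(−kt): 4.353 × 0.7054 = 3.071 mg/L.
Second outfall: C = (109200·3.071 + 16700·173.0)/125900 = 25.61 mg/L.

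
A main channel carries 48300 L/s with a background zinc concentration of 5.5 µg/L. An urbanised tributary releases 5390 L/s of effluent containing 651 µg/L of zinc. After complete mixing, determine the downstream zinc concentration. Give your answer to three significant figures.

70.3 µg/L

Mass balance: C = (48300·5.500 + 5390·651.0) / 53690 = 3775000/53690 = 70.30 µg/L.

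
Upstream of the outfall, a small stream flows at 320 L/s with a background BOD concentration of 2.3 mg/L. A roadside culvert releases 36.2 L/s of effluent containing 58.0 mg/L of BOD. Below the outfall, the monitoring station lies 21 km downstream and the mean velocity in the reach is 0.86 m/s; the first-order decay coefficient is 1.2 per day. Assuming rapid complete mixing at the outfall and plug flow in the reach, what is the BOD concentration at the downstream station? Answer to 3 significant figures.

Mixed concentration C = ΣQC/ΣQ = (320.0·2.300 + 36.20·58.00) / 356.2 = 2836/356.2 = 7.961 mg/L.
Travel time t = 21·1000 / 0.86 = 24420 s = 6.783 h.
Applying C = C₀e^(−kt): 7.961 × 0.7124 = 5.671 mg/L.

5.67 mg/L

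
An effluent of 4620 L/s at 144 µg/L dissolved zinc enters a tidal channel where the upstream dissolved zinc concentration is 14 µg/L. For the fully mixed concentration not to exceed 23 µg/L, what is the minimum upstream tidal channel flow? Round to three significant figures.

62100 L/s

Set C_mix = 23: (Q·14.00 + 4620·144.0) / (Q + 4620) = 23
→ Q = 4620·(144.0 − 23)/(23 − 14.00) = 62110 L/s.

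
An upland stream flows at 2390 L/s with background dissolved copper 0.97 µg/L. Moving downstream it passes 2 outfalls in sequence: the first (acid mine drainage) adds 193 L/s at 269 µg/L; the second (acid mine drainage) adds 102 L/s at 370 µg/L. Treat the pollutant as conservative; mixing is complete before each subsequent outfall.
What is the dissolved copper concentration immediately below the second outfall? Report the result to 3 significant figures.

Below outfall 1: Q → 2583 L/s, C = (2390·0.9700 + 193.0·269.0)/2583 = 21.00 µg/L.
Below outfall 2: Q → 2685 L/s, C = (2583·21.00 + 102.0·370.0)/2685 = 34.26 µg/L.

34.3 µg/L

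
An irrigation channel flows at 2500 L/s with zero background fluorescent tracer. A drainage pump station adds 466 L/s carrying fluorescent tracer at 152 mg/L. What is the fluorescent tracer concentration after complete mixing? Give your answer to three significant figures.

Mixed concentration C = ΣQC/ΣQ = (2500·0 + 466.0·152.0) / 2966 = 70830/2966 = 23.88 mg/L.

23.9 mg/L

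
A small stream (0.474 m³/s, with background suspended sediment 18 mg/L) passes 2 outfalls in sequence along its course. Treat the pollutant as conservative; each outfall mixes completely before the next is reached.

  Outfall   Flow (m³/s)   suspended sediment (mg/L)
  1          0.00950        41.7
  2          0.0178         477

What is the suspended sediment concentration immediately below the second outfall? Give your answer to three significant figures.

After outfall 1: Q = 0.4740 + 0.009500 = 0.4835 m³/s; C = (0.4740·18.00 + 0.009500·41.70)/0.4835 = 18.47 mg/L.
After outfall 2: Q = 0.4835 + 0.01780 = 0.5013 m³/s; C = (0.4835·18.47 + 0.01780·477.0)/0.5013 = 34.75 mg/L.

34.7 mg/L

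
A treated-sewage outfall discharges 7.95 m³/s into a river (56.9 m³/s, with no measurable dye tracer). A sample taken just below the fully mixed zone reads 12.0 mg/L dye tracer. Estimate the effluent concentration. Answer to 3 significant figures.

Mass balance: 56.90·0 + 7.950·Cₑ = 64.85·12.00
→ Cₑ = (64.85·12.00 − 56.90·0) / 7.950 = 97.89 mg/L.

97.9 mg/L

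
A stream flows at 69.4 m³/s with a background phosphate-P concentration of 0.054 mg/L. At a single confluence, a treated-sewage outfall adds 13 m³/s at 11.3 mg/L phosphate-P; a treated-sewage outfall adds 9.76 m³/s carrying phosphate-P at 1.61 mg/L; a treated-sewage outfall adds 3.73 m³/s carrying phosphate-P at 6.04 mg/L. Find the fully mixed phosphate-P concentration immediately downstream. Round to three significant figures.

Mass balance: C = (69.40·0.05400 + 13.00·11.30 + 9.760·1.610 + 3.730·6.040) / 95.89 = 188.9/95.89 = 1.970 mg/L.

1.97 mg/L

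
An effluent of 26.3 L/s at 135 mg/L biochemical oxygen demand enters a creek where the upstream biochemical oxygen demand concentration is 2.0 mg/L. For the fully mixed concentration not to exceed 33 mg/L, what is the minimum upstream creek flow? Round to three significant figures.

86.5 L/s

Set C_mix = 33: (Q·2.000 + 26.30·135.0) / (Q + 26.30) = 33
→ Q = 26.30·(135.0 − 33)/(33 − 2.000) = 86.54 L/s.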